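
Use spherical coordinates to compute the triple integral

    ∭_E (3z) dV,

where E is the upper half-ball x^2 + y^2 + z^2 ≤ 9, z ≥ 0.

In spherical coordinates, x = ρ sin(φ) cos(θ), y = ρ sin(φ) sin(θ), z = ρ cos(φ), and dV = ρ^2 sin(φ) dρ dφ dθ.

The integrand becomes 3ρ cos(φ), so

    ∭_E (3z) dV = ∫_{0}^{2π} ∫_{0}^{π/2} ∫_{0}^{3} (3ρ cos(φ)) · ρ^2 sin(φ) dρ dφ dθ.

Inner (ρ): 243sin(2φ)/8.
Middle (φ): 243/8.
Outer (θ): 243π/4.

Therefore the triple integral equals 243π/4.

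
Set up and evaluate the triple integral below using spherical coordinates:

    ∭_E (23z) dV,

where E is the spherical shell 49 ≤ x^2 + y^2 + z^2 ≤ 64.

In spherical coordinates, x = ρ sin(φ) cos(θ), y = ρ sin(φ) sin(θ), z = ρ cos(φ), and dV = ρ^2 sin(φ) dρ dφ dθ.

The integrand becomes 23ρ cos(φ), so

    ∭_E (23z) dV = ∫_{0}^{2π} ∫_{0}^{π} ∫_{7}^{8} (23ρ cos(φ)) · ρ^2 sin(φ) dρ dφ dθ.

Inner (ρ): 38985sin(2φ)/8.
Middle (φ): 0.
Outer (θ): 0.

Therefore the triple integral equals 0.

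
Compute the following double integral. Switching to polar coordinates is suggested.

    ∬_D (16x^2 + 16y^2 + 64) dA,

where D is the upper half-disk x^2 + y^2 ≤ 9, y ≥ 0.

The region D is 0 ≤ r ≤ 3, 0 ≤ θ ≤ π in polar coordinates, where x = r cos(θ), y = r sin(θ), and dA = r dr dθ.

Under the substitution, the integrand becomes 16r^2 + 64, so

    ∬_D (16x^2 + 16y^2 + 64) dA = ∫_{0}^{π} ∫_{0}^{3} (16r^2 + 64) · r dr dθ.

Inner integral (in r): ∫_{0}^{3} (16r^2 + 64) · r dr = 612.

Outer integral (in θ): ∫_{0}^{π} (612) dθ = 612π.

Therefore ∬_D (16x^2 + 16y^2 + 64) dA = 612π.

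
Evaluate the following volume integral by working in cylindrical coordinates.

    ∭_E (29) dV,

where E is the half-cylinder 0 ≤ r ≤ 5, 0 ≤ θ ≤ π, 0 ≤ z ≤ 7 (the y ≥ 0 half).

In cylindrical coordinates, x = r cos(θ), y = r sin(θ), z = z, and dV = r dr dθ dz.

The integrand becomes 29, so

    ∭_E (29) dV = ∫_{0}^{π} ∫_{0}^{5} ∫_{0}^{7} (29) · r dz dr dθ.

Inner (z): 203r.
Middle (r from 0 to 5): 5075/2.
Outer (θ): 5075π/2.

Therefore the triple integral equals 5075π/2.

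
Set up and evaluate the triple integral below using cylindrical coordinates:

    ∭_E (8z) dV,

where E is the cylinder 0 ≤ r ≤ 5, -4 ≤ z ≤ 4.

In cylindrical coordinates, x = r cos(θ), y = r sin(θ), z = z, and dV = r dr dθ dz.

The integrand becomes 8z, so

    ∭_E (8z) dV = ∫_{0}^{2π} ∫_{0}^{5} ∫_{-4}^{4} (8z) · r dz dr dθ.

Inner (z): 0.
Middle (r from 0 to 5): 0.
Outer (θ): 0.

Therefore the triple integral equals 0.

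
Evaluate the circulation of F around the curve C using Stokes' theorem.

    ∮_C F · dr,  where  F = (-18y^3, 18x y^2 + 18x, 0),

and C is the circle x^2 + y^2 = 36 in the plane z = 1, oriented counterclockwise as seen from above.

Let S be the flat disk x^2 + y^2 ≤ 36 in the plane z = 1, with upward unit normal n̂ = ẑ. By Stokes' theorem,

    ∮_C F · dr = ∬_S (∇ × F) · n̂ dS = ∬_D (curl F)_z dA,

where D is the disk x^2 + y^2 ≤ 36.

Compute the curl of F = (-18y^3, 18x y^2 + 18x, 0):
    (∇ × F)_x = ∂F_z/∂y - ∂F_y/∂z = 0,
    (∇ × F)_y = ∂F_x/∂z - ∂F_z/∂x = 0,
    (∇ × F)_z = ∂F_y/∂x - ∂F_x/∂y = 72y^2 + 18.

On z = 1, (curl F)_z = 72y^2 + 18.

Convert to polar (x = r cos θ, y = r sin θ, dA = r dr dθ); the integrand becomes 72r^2sin(θ)^2 + 18, so

    ∬_D (curl F)_z dA = ∫_0^{2π} ∫_0^{6} (72r^2sin(θ)^2 + 18) · r dr dθ.

Inner (r from 0 to 6): 23328sin(θ)^2 + 324.
Outer (θ from 0 to 2π): 23976π.

Therefore ∮_C F · dr = 23976π.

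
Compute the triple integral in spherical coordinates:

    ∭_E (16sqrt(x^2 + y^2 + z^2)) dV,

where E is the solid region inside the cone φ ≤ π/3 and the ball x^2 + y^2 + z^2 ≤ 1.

In spherical coordinates, x = ρ sin(φ) cos(θ), y = ρ sin(φ) sin(θ), z = ρ cos(φ), and dV = ρ^2 sin(φ) dρ dφ dθ.

The integrand becomes 16ρ, so

    ∭_E (16sqrt(x^2 + y^2 + z^2)) dV = ∫_{0}^{2π} ∫_{0}^{π/3} ∫_{0}^{1} (16ρ) · ρ^2 sin(φ) dρ dφ dθ.

Inner (ρ): 4sin(φ).
Middle (φ): 2.
Outer (θ): 4π.

Therefore the triple integral equals 4π.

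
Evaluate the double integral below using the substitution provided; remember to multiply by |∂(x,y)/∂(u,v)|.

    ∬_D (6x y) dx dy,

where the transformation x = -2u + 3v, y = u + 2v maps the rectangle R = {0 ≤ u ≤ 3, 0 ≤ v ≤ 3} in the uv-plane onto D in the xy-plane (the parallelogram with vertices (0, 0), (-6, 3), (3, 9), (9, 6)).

Compute the Jacobian determinant of (x, y) with respect to (u, v):

    ∂(x,y)/∂(u,v) = | -2  3 | = (-2)(2) - (3)(1) = -7.
                   | 1  2 |

Its absolute value is |J| = 7 (the area scaling factor).

Substituting x = -2u + 3v, y = u + 2v into the integrand,

    6x y → -12u^2 - 6u v + 36v^2,

so the integral becomes

    ∬_R (-12u^2 - 6u v + 36v^2) · |J| du dv = ∫_0^3 ∫_0^3 (-84u^2 - 42u v + 252v^2) dv du.

Inner (v): -252u^2 - 189u + 2268.
Outer (u): 7371/2.

Therefore ∬_D (6x y) dx dy = 7371/2.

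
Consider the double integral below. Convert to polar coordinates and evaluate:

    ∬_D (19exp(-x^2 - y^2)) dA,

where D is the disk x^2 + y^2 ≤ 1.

The region D is 0 ≤ r ≤ 1, 0 ≤ θ ≤ 2π in polar coordinates, where x = r cos(θ), y = r sin(θ), and dA = r dr dθ.

Under the substitution, the integrand becomes 19exp(-r^2), so

    ∬_D (19exp(-x^2 - y^2)) dA = ∫_{0}^{2π} ∫_{0}^{1} (19exp(-r^2)) · r dr dθ.

Inner integral (in r): ∫_{0}^{1} (19exp(-r^2)) · r dr = 19/2 - 19exp(-1)/2.

Outer integral (in θ): ∫_{0}^{2π} (19/2 - 19exp(-1)/2) dθ = -19π exp(-1) + 19π.

Therefore ∬_D (19exp(-x^2 - y^2)) dA = -19π exp(-1) + 19π.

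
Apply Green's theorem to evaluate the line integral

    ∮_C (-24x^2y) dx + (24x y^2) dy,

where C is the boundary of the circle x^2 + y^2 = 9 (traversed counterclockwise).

Green's theorem converts the closed line integral into a double integral over the enclosed region D:

    ∮_C P dx + Q dy = ∬_D (∂Q/∂x - ∂P/∂y) dA.

Here P = -24x^2y, Q = 24x y^2, so

    ∂Q/∂x = 24y^2,    ∂P/∂y = -24x^2,
    ∂Q/∂x - ∂P/∂y = 24x^2 + 24y^2.

D is the region x^2 + y^2 ≤ 9. Evaluating the double integral:

In polar coordinates (x = r cos θ, y = r sin θ, dA = r dr dθ) the integrand becomes 24r^2, so

    ∬_D (24x^2 + 24y^2) dA = ∫_0^{2π} ∫_0^{3} (24r^2) · r dr dθ.

Inner (r from 0 to 3): 486.
Outer (θ from 0 to 2π): 972π.

Therefore ∮_C P dx + Q dy = 972π.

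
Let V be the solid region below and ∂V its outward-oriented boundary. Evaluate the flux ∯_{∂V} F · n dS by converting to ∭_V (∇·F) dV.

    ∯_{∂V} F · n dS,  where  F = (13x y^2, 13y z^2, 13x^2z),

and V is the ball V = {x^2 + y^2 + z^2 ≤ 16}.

By the divergence theorem,

    ∯_{∂V} F · n dS = ∭_V (∇ · F) dV.

Compute the divergence:
    ∇ · F = ∂F_x/∂x + ∂F_y/∂y + ∂F_z/∂z = 13y^2 + 13z^2 + 13x^2 = 13x^2 + 13y^2 + 13z^2.

In spherical coordinates, x = ρ sin(φ) cos(θ), y = ρ sin(φ) sin(θ), z = ρ cos(φ), dV = ρ^2 sin(φ) dρ dφ dθ, with 0 ≤ ρ ≤ 4, 0 ≤ φ ≤ π, 0 ≤ θ ≤ 2π.

The integrand, after substitution and multiplying by the volume element, becomes (13ρ^2) · ρ^2 sin(φ), so

    ∭_V (∇·F) dV = ∫_0^{2π} ∫_0^{π} ∫_0^{4} (13ρ^2) · ρ^2 sin(φ) dρ dφ dθ.

Inner (ρ from 0 to 4): 13312sin(φ)/5.
Middle (φ from 0 to π): 26624/5.
Outer (θ from 0 to 2π): 53248π/5.

Therefore ∯_{∂V} F · n dS = 53248π/5.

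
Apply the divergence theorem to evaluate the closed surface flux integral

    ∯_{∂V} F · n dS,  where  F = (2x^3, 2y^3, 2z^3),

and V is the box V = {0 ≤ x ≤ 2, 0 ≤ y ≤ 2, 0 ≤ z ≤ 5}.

By the divergence theorem,

    ∯_{∂V} F · n dS = ∭_V (∇ · F) dV.

Compute the divergence:
    ∇ · F = ∂F_x/∂x + ∂F_y/∂y + ∂F_z/∂z = 6x^2 + 6y^2 + 6z^2.

V is a rectangular box, so dV = dx dy dz with 0 ≤ x ≤ 2, 0 ≤ y ≤ 2, 0 ≤ z ≤ 5.

Integrate (6x^2 + 6y^2 + 6z^2) over V as an iterated integral:

    ∭_V (∇·F) dV = ∫_0^{2} ∫_0^{2} ∫_0^{5} (6x^2 + 6y^2 + 6z^2) dz dy dx.

Inner (z from 0 to 5): 30x^2 + 30y^2 + 250.
Middle (y from 0 to 2): 60x^2 + 580.
Outer (x from 0 to 2): 1320.

Therefore ∯_{∂V} F · n dS = 1320.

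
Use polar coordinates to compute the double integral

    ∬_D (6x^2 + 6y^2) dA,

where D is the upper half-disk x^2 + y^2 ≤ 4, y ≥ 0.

The region D is 0 ≤ r ≤ 2, 0 ≤ θ ≤ π in polar coordinates, where x = r cos(θ), y = r sin(θ), and dA = r dr dθ.

Under the substitution, the integrand becomes 6r^2, so

    ∬_D (6x^2 + 6y^2) dA = ∫_{0}^{π} ∫_{0}^{2} (6r^2) · r dr dθ.

Inner integral (in r): ∫_{0}^{2} (6r^2) · r dr = 24.

Outer integral (in θ): ∫_{0}^{π} (24) dθ = 24π.

Therefore ∬_D (6x^2 + 6y^2) dA = 24π.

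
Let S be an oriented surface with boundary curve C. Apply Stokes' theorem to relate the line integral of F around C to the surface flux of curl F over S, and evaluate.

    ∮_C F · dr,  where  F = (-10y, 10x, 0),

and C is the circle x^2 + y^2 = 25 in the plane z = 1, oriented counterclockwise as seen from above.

Let S be the flat disk x^2 + y^2 ≤ 25 in the plane z = 1, with upward unit normal n̂ = ẑ. By Stokes' theorem,

    ∮_C F · dr = ∬_S (∇ × F) · n̂ dS = ∬_D (curl F)_z dA,

where D is the disk x^2 + y^2 ≤ 25.

Compute the curl of F = (-10y, 10x, 0):
    (∇ × F)_x = ∂F_z/∂y - ∂F_y/∂z = 0,
    (∇ × F)_y = ∂F_x/∂z - ∂F_z/∂x = 0,
    (∇ × F)_z = ∂F_y/∂x - ∂F_x/∂y = 20.

On z = 1, (curl F)_z = 20.

Convert to polar (x = r cos θ, y = r sin θ, dA = r dr dθ); the integrand becomes 20, so

    ∬_D (curl F)_z dA = ∫_0^{2π} ∫_0^{5} (20) · r dr dθ.

Inner (r from 0 to 5): 250.
Outer (θ from 0 to 2π): 500π.

Therefore ∮_C F · dr = 500π.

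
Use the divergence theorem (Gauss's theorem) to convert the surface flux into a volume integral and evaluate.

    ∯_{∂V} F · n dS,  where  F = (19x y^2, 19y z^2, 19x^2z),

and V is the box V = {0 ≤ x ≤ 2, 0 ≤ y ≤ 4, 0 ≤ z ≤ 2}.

By the divergence theorem,

    ∯_{∂V} F · n dS = ∭_V (∇ · F) dV.

Compute the divergence:
    ∇ · F = ∂F_x/∂x + ∂F_y/∂y + ∂F_z/∂z = 19y^2 + 19z^2 + 19x^2 = 19x^2 + 19y^2 + 19z^2.

V is a rectangular box, so dV = dx dy dz with 0 ≤ x ≤ 2, 0 ≤ y ≤ 4, 0 ≤ z ≤ 2.

Integrate (19x^2 + 19y^2 + 19z^2) over V as an iterated integral:

    ∭_V (∇·F) dV = ∫_0^{2} ∫_0^{4} ∫_0^{2} (19x^2 + 19y^2 + 19z^2) dz dy dx.

Inner (z from 0 to 2): 38x^2 + 38y^2 + 152/3.
Middle (y from 0 to 4): 152x^2 + 3040/3.
Outer (x from 0 to 2): 2432.

Therefore ∯_{∂V} F · n dS = 2432.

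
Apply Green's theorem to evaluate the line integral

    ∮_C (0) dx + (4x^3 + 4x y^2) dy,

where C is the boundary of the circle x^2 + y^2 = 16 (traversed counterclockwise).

Green's theorem converts the closed line integral into a double integral over the enclosed region D:

    ∮_C P dx + Q dy = ∬_D (∂Q/∂x - ∂P/∂y) dA.

Here P = 0, Q = 4x^3 + 4x y^2, so

    ∂Q/∂x = 12x^2 + 4y^2,    ∂P/∂y = 0,
    ∂Q/∂x - ∂P/∂y = 12x^2 + 4y^2.

D is the region x^2 + y^2 ≤ 16. Evaluating the double integral:

In polar coordinates (x = r cos θ, y = r sin θ, dA = r dr dθ) the integrand becomes 4r^2(cos(2θ) + 2), so

    ∬_D (12x^2 + 4y^2) dA = ∫_0^{2π} ∫_0^{4} (4r^2(cos(2θ) + 2)) · r dr dθ.

Inner (r from 0 to 4): 256cos(2θ) + 512.
Outer (θ from 0 to 2π): 1024π.

Therefore ∮_C P dx + Q dy = 1024π.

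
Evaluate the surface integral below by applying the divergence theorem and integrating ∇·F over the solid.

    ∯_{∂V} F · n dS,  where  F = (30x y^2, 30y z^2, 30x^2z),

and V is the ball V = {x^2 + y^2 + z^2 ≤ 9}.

By the divergence theorem,

    ∯_{∂V} F · n dS = ∭_V (∇ · F) dV.

Compute the divergence:
    ∇ · F = ∂F_x/∂x + ∂F_y/∂y + ∂F_z/∂z = 30y^2 + 30z^2 + 30x^2 = 30x^2 + 30y^2 + 30z^2.

In spherical coordinates, x = ρ sin(φ) cos(θ), y = ρ sin(φ) sin(θ), z = ρ cos(φ), dV = ρ^2 sin(φ) dρ dφ dθ, with 0 ≤ ρ ≤ 3, 0 ≤ φ ≤ π, 0 ≤ θ ≤ 2π.

The integrand, after substitution and multiplying by the volume element, becomes (30ρ^2) · ρ^2 sin(φ), so

    ∭_V (∇·F) dV = ∫_0^{2π} ∫_0^{π} ∫_0^{3} (30ρ^2) · ρ^2 sin(φ) dρ dφ dθ.

Inner (ρ from 0 to 3): 1458sin(φ).
Middle (φ from 0 to π): 2916.
Outer (θ from 0 to 2π): 5832π.

Therefore ∯_{∂V} F · n dS = 5832π.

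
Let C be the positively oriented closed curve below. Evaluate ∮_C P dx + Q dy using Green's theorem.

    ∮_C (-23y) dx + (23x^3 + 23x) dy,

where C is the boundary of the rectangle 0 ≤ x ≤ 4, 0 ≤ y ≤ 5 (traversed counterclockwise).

Green's theorem converts the closed line integral into a double integral over the enclosed region D:

    ∮_C P dx + Q dy = ∬_D (∂Q/∂x - ∂P/∂y) dA.

Here P = -23y, Q = 23x^3 + 23x, so

    ∂Q/∂x = 69x^2 + 23,    ∂P/∂y = -23,
    ∂Q/∂x - ∂P/∂y = 69x^2 + 46.

D is the region 0 ≤ x ≤ 4, 0 ≤ y ≤ 5. Evaluating the double integral:

    ∬_D (69x^2 + 46) dA = ∫_0^{4} ∫_0^{5} (69x^2 + 46) dy dx.

Inner (y from 0 to 5): 345x^2 + 230.
Outer (x from 0 to 4): 8280.

Therefore ∮_C P dx + Q dy = 8280.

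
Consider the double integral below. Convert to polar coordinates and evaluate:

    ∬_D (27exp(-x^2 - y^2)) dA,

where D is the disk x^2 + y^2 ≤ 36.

The region D is 0 ≤ r ≤ 6, 0 ≤ θ ≤ 2π in polar coordinates, where x = r cos(θ), y = r sin(θ), and dA = r dr dθ.

Under the substitution, the integrand becomes 27exp(-r^2), so

    ∬_D (27exp(-x^2 - y^2)) dA = ∫_{0}^{2π} ∫_{0}^{6} (27exp(-r^2)) · r dr dθ.

Inner integral (in r): ∫_{0}^{6} (27exp(-r^2)) · r dr = 27/2 - 27exp(-36)/2.

Outer integral (in θ): ∫_{0}^{2π} (27/2 - 27exp(-36)/2) dθ = -27π exp(-36) + 27π.

Therefore ∬_D (27exp(-x^2 - y^2)) dA = -27π exp(-36) + 27π.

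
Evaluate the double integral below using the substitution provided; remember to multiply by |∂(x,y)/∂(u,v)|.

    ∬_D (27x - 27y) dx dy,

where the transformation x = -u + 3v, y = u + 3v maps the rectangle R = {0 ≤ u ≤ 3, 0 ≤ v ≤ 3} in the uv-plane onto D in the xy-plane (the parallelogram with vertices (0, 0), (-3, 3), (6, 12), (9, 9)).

Compute the Jacobian determinant of (x, y) with respect to (u, v):

    ∂(x,y)/∂(u,v) = | -1  3 | = (-1)(3) - (3)(1) = -6.
                   | 1  3 |

Its absolute value is |J| = 6 (the area scaling factor).

Substituting x = -u + 3v, y = u + 3v into the integrand,

    27x - 27y → -54u,

so the integral becomes

    ∬_R (-54u) · |J| du dv = ∫_0^3 ∫_0^3 (-324u) dv du.

Inner (v): -972u.
Outer (u): -4374.

Therefore ∬_D (27x - 27y) dx dy = -4374.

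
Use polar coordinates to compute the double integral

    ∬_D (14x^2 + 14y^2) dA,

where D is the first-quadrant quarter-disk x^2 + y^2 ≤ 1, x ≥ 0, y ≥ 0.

The region D is 0 ≤ r ≤ 1, 0 ≤ θ ≤ π/2 in polar coordinates, where x = r cos(θ), y = r sin(θ), and dA = r dr dθ.

Under the substitution, the integrand becomes 14r^2, so

    ∬_D (14x^2 + 14y^2) dA = ∫_{0}^{π/2} ∫_{0}^{1} (14r^2) · r dr dθ.

Inner integral (in r): ∫_{0}^{1} (14r^2) · r dr = 7/2.

Outer integral (in θ): ∫_{0}^{π/2} (7/2) dθ = 7π/4.

Therefore ∬_D (14x^2 + 14y^2) dA = 7π/4.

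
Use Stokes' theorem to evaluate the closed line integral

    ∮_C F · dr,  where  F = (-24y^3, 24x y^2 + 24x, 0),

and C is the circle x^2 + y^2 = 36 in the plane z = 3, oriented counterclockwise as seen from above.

Let S be the flat disk x^2 + y^2 ≤ 36 in the plane z = 3, with upward unit normal n̂ = ẑ. By Stokes' theorem,

    ∮_C F · dr = ∬_S (∇ × F) · n̂ dS = ∬_D (curl F)_z dA,

where D is the disk x^2 + y^2 ≤ 36.

Compute the curl of F = (-24y^3, 24x y^2 + 24x, 0):
    (∇ × F)_x = ∂F_z/∂y - ∂F_y/∂z = 0,
    (∇ × F)_y = ∂F_x/∂z - ∂F_z/∂x = 0,
    (∇ × F)_z = ∂F_y/∂x - ∂F_x/∂y = 96y^2 + 24.

On z = 3, (curl F)_z = 96y^2 + 24.

Convert to polar (x = r cos θ, y = r sin θ, dA = r dr dθ); the integrand becomes 96r^2sin(θ)^2 + 24, so

    ∬_D (curl F)_z dA = ∫_0^{2π} ∫_0^{6} (96r^2sin(θ)^2 + 24) · r dr dθ.

Inner (r from 0 to 6): 31104sin(θ)^2 + 432.
Outer (θ from 0 to 2π): 31968π.

Therefore ∮_C F · dr = 31968π.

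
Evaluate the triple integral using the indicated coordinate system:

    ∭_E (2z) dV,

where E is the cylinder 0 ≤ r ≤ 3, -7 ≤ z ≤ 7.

In cylindrical coordinates, x = r cos(θ), y = r sin(θ), z = z, and dV = r dr dθ dz.

The integrand becomes 2z, so

    ∭_E (2z) dV = ∫_{0}^{2π} ∫_{0}^{3} ∫_{-7}^{7} (2z) · r dz dr dθ.

Inner (z): 0.
Middle (r from 0 to 3): 0.
Outer (θ): 0.

Therefore the triple integral equals 0.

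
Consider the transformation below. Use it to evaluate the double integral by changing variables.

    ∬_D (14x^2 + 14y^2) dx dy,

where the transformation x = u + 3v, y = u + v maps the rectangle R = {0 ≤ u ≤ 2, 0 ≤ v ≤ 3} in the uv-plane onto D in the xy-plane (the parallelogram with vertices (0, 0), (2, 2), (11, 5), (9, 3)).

Compute the Jacobian determinant of (x, y) with respect to (u, v):

    ∂(x,y)/∂(u,v) = | 1  3 | = (1)(1) - (3)(1) = -2.
                   | 1  1 |

Its absolute value is |J| = 2 (the area scaling factor).

Substituting x = u + 3v, y = u + v into the integrand,

    14x^2 + 14y^2 → 28u^2 + 112u v + 140v^2,

so the integral becomes

    ∬_R (28u^2 + 112u v + 140v^2) · |J| du dv = ∫_0^2 ∫_0^3 (56u^2 + 224u v + 280v^2) dv du.

Inner (v): 168u^2 + 1008u + 2520.
Outer (u): 7504.

Therefore ∬_D (14x^2 + 14y^2) dx dy = 7504.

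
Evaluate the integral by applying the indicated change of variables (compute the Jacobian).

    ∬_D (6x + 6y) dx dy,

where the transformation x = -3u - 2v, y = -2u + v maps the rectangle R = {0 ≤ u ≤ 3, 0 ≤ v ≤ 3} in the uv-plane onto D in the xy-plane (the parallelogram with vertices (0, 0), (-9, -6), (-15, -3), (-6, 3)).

Compute the Jacobian determinant of (x, y) with respect to (u, v):

    ∂(x,y)/∂(u,v) = | -3  -2 | = (-3)(1) - (-2)(-2) = -7.
                   | -2  1 |

Its absolute value is |J| = 7 (the area scaling factor).

Substituting x = -3u - 2v, y = -2u + v into the integrand,

    6x + 6y → -30u - 6v,

so the integral becomes

    ∬_R (-30u - 6v) · |J| du dv = ∫_0^3 ∫_0^3 (-210u - 42v) dv du.

Inner (v): -630u - 189.
Outer (u): -3402.

Therefore ∬_D (6x + 6y) dx dy = -3402.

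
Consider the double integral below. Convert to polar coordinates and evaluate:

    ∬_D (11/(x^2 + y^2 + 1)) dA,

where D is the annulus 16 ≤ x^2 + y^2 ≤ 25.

The region D is 4 ≤ r ≤ 5, 0 ≤ θ ≤ 2π in polar coordinates, where x = r cos(θ), y = r sin(θ), and dA = r dr dθ.

Under the substitution, the integrand becomes 11/(r^2 + 1), so

    ∬_D (11/(x^2 + y^2 + 1)) dA = ∫_{0}^{2π} ∫_{4}^{5} (11/(r^2 + 1)) · r dr dθ.

Inner integral (in r): ∫_{4}^{5} (11/(r^2 + 1)) · r dr = log(11881376sqrt(442)/24137569).

Outer integral (in θ): ∫_{0}^{2π} (log(11881376sqrt(442)/24137569)) dθ = log((11881376sqrt(442)/24137569)^(2π)).

Therefore ∬_D (11/(x^2 + y^2 + 1)) dA = log((11881376sqrt(442)/24137569)^(2π)).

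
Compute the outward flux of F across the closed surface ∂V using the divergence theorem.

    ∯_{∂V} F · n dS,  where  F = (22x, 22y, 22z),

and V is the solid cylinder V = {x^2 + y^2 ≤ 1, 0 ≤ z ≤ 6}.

By the divergence theorem,

    ∯_{∂V} F · n dS = ∭_V (∇ · F) dV.

Compute the divergence:
    ∇ · F = ∂F_x/∂x + ∂F_y/∂y + ∂F_z/∂z = 22 + 22 + 22 = 66.

In cylindrical coordinates, x = r cos(θ), y = r sin(θ), z = z, dV = r dr dθ dz, with 0 ≤ r ≤ 1, 0 ≤ θ ≤ 2π, 0 ≤ z ≤ 6.

The integrand, after substitution and multiplying by the volume element, becomes (66) · r, so

    ∭_V (∇·F) dV = ∫_0^{2π} ∫_0^{1} ∫_0^{6} (66) · r dz dr dθ.

Inner (z from 0 to 6): 396r.
Middle (r from 0 to 1): 198.
Outer (θ from 0 to 2π): 396π.

Therefore ∯_{∂V} F · n dS = 396π.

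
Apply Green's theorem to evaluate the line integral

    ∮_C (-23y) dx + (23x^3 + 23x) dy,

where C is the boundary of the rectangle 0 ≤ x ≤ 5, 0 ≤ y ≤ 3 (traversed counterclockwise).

Green's theorem converts the closed line integral into a double integral over the enclosed region D:

    ∮_C P dx + Q dy = ∬_D (∂Q/∂x - ∂P/∂y) dA.

Here P = -23y, Q = 23x^3 + 23x, so

    ∂Q/∂x = 69x^2 + 23,    ∂P/∂y = -23,
    ∂Q/∂x - ∂P/∂y = 69x^2 + 46.

D is the region 0 ≤ x ≤ 5, 0 ≤ y ≤ 3. Evaluating the double integral:

    ∬_D (69x^2 + 46) dA = ∫_0^{5} ∫_0^{3} (69x^2 + 46) dy dx.

Inner (y from 0 to 3): 207x^2 + 138.
Outer (x from 0 to 5): 9315.

Therefore ∮_C P dx + Q dy = 9315.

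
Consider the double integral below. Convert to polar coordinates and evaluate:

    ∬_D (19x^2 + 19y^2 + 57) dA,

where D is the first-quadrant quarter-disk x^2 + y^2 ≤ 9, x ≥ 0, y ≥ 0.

The region D is 0 ≤ r ≤ 3, 0 ≤ θ ≤ π/2 in polar coordinates, where x = r cos(θ), y = r sin(θ), and dA = r dr dθ.

Under the substitution, the integrand becomes 19r^2 + 57, so

    ∬_D (19x^2 + 19y^2 + 57) dA = ∫_{0}^{π/2} ∫_{0}^{3} (19r^2 + 57) · r dr dθ.

Inner integral (in r): ∫_{0}^{3} (19r^2 + 57) · r dr = 2565/4.

Outer integral (in θ): ∫_{0}^{π/2} (2565/4) dθ = 2565π/8.

Therefore ∬_D (19x^2 + 19y^2 + 57) dA = 2565π/8.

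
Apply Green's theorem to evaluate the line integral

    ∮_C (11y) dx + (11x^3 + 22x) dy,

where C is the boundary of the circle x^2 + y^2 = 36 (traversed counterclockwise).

Green's theorem converts the closed line integral into a double integral over the enclosed region D:

    ∮_C P dx + Q dy = ∬_D (∂Q/∂x - ∂P/∂y) dA.

Here P = 11y, Q = 11x^3 + 22x, so

    ∂Q/∂x = 33x^2 + 22,    ∂P/∂y = 11,
    ∂Q/∂x - ∂P/∂y = 33x^2 + 11.

D is the region x^2 + y^2 ≤ 36. Evaluating the double integral:

In polar coordinates (x = r cos θ, y = r sin θ, dA = r dr dθ) the integrand becomes 33r^2cos(θ)^2 + 11, so

    ∬_D (33x^2 + 11) dA = ∫_0^{2π} ∫_0^{6} (33r^2cos(θ)^2 + 11) · r dr dθ.

Inner (r from 0 to 6): 10692cos(θ)^2 + 198.
Outer (θ from 0 to 2π): 11088π.

Therefore ∮_C P dx + Q dy = 11088π.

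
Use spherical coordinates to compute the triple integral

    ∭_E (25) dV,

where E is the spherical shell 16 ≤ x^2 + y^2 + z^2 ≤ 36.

In spherical coordinates, x = ρ sin(φ) cos(θ), y = ρ sin(φ) sin(θ), z = ρ cos(φ), and dV = ρ^2 sin(φ) dρ dφ dθ.

The integrand becomes 25, so

    ∭_E (25) dV = ∫_{0}^{2π} ∫_{0}^{π} ∫_{4}^{6} (25) · ρ^2 sin(φ) dρ dφ dθ.

Inner (ρ): 3800sin(φ)/3.
Middle (φ): 7600/3.
Outer (θ): 15200π/3.

Therefore the triple integral equals 15200π/3.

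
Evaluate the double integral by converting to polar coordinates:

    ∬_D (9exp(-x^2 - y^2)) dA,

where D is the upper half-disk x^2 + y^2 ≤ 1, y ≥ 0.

The region D is 0 ≤ r ≤ 1, 0 ≤ θ ≤ π in polar coordinates, where x = r cos(θ), y = r sin(θ), and dA = r dr dθ.

Under the substitution, the integrand becomes 9exp(-r^2), so

    ∬_D (9exp(-x^2 - y^2)) dA = ∫_{0}^{π} ∫_{0}^{1} (9exp(-r^2)) · r dr dθ.

Inner integral (in r): ∫_{0}^{1} (9exp(-r^2)) · r dr = 9/2 - 9exp(-1)/2.

Outer integral (in θ): ∫_{0}^{π} (9/2 - 9exp(-1)/2) dθ = -9π (1 - e)exp(-1)/2.

Therefore ∬_D (9exp(-x^2 - y^2)) dA = -9π (1 - e)exp(-1)/2.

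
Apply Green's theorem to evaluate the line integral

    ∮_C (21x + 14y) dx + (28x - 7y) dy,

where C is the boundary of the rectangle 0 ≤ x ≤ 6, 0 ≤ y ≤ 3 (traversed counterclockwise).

Green's theorem converts the closed line integral into a double integral over the enclosed region D:

    ∮_C P dx + Q dy = ∬_D (∂Q/∂x - ∂P/∂y) dA.

Here P = 21x + 14y, Q = 28x - 7y, so

    ∂Q/∂x = 28,    ∂P/∂y = 14,
    ∂Q/∂x - ∂P/∂y = 14.

D is the region 0 ≤ x ≤ 6, 0 ≤ y ≤ 3. Evaluating the double integral:

    ∬_D (14) dA = ∫_0^{6} ∫_0^{3} (14) dy dx.

Inner (y from 0 to 3): 42.
Outer (x from 0 to 6): 252.

Therefore ∮_C P dx + Q dy = 252.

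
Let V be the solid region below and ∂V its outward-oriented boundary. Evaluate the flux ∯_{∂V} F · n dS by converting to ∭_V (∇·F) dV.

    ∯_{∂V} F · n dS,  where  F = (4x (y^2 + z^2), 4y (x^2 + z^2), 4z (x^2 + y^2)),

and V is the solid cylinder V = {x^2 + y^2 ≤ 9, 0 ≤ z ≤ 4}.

By the divergence theorem,

    ∯_{∂V} F · n dS = ∭_V (∇ · F) dV.

Compute the divergence:
    ∇ · F = ∂F_x/∂x + ∂F_y/∂y + ∂F_z/∂z = 4y^2 + 4z^2 + 4x^2 + 4z^2 + 4x^2 + 4y^2 = 8x^2 + 8y^2 + 8z^2.

In cylindrical coordinates, x = r cos(θ), y = r sin(θ), z = z, dV = r dr dθ dz, with 0 ≤ r ≤ 3, 0 ≤ θ ≤ 2π, 0 ≤ z ≤ 4.

The integrand, after substitution and multiplying by the volume element, becomes (8r^2 + 8z^2) · r, so

    ∭_V (∇·F) dV = ∫_0^{2π} ∫_0^{3} ∫_0^{4} (8r^2 + 8z^2) · r dz dr dθ.

Inner (z from 0 to 4): 32r (r^2 + 16/3).
Middle (r from 0 to 3): 1416.
Outer (θ from 0 to 2π): 2832π.

Therefore ∯_{∂V} F · n dS = 2832π.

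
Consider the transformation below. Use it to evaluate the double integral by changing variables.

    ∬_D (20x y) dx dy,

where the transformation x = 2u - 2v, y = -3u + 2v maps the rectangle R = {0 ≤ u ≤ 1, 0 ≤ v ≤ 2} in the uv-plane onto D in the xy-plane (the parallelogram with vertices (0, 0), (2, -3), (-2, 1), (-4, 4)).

Compute the Jacobian determinant of (x, y) with respect to (u, v):

    ∂(x,y)/∂(u,v) = | 2  -2 | = (2)(2) - (-2)(-3) = -2.
                   | -3  2 |

Its absolute value is |J| = 2 (the area scaling factor).

Substituting x = 2u - 2v, y = -3u + 2v into the integrand,

    20x y → -120u^2 + 200u v - 80v^2,

so the integral becomes

    ∬_R (-120u^2 + 200u v - 80v^2) · |J| du dv = ∫_0^1 ∫_0^2 (-240u^2 + 400u v - 160v^2) dv du.

Inner (v): -480u^2 + 800u - 1280/3.
Outer (u): -560/3.

Therefore ∬_D (20x y) dx dy = -560/3.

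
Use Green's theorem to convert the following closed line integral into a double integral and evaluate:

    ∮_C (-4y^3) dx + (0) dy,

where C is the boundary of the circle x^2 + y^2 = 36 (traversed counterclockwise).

Green's theorem converts the closed line integral into a double integral over the enclosed region D:

    ∮_C P dx + Q dy = ∬_D (∂Q/∂x - ∂P/∂y) dA.

Here P = -4y^3, Q = 0, so

    ∂Q/∂x = 0,    ∂P/∂y = -12y^2,
    ∂Q/∂x - ∂P/∂y = 12y^2.

D is the region x^2 + y^2 ≤ 36. Evaluating the double integral:

In polar coordinates (x = r cos θ, y = r sin θ, dA = r dr dθ) the integrand becomes 12r^2sin(θ)^2, so

    ∬_D (12y^2) dA = ∫_0^{2π} ∫_0^{6} (12r^2sin(θ)^2) · r dr dθ.

Inner (r from 0 to 6): 3888sin(θ)^2.
Outer (θ from 0 to 2π): 3888π.

Therefore ∮_C P dx + Q dy = 3888π.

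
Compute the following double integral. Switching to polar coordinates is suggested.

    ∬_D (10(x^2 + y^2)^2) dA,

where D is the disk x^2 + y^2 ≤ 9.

The region D is 0 ≤ r ≤ 3, 0 ≤ θ ≤ 2π in polar coordinates, where x = r cos(θ), y = r sin(θ), and dA = r dr dθ.

Under the substitution, the integrand becomes 10r^4, so

    ∬_D (10(x^2 + y^2)^2) dA = ∫_{0}^{2π} ∫_{0}^{3} (10r^4) · r dr dθ.

Inner integral (in r): ∫_{0}^{3} (10r^4) · r dr = 1215.

Outer integral (in θ): ∫_{0}^{2π} (1215) dθ = 2430π.

Therefore ∬_D (10(x^2 + y^2)^2) dA = 2430π.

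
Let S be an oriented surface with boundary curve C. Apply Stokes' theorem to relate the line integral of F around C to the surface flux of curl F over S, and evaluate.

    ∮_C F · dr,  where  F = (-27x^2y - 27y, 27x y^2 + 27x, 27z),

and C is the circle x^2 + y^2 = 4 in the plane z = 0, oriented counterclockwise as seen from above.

Let S be the flat disk x^2 + y^2 ≤ 4 in the plane z = 0, with upward unit normal n̂ = ẑ. By Stokes' theorem,

    ∮_C F · dr = ∬_S (∇ × F) · n̂ dS = ∬_D (curl F)_z dA,

where D is the disk x^2 + y^2 ≤ 4.

Compute the curl of F = (-27x^2y - 27y, 27x y^2 + 27x, 27z):
    (∇ × F)_x = ∂F_z/∂y - ∂F_y/∂z = 0,
    (∇ × F)_y = ∂F_x/∂z - ∂F_z/∂x = 0,
    (∇ × F)_z = ∂F_y/∂x - ∂F_x/∂y = 27x^2 + 27y^2 + 54.

On z = 0, (curl F)_z = 27x^2 + 27y^2 + 54.

Convert to polar (x = r cos θ, y = r sin θ, dA = r dr dθ); the integrand becomes 27r^2 + 54, so

    ∬_D (curl F)_z dA = ∫_0^{2π} ∫_0^{2} (27r^2 + 54) · r dr dθ.

Inner (r from 0 to 2): 216.
Outer (θ from 0 to 2π): 432π.

Therefore ∮_C F · dr = 432π.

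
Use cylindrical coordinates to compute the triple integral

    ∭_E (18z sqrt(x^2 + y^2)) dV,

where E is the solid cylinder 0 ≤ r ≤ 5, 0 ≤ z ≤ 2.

In cylindrical coordinates, x = r cos(θ), y = r sin(θ), z = z, and dV = r dr dθ dz.

The integrand becomes 18r z, so

    ∭_E (18z sqrt(x^2 + y^2)) dV = ∫_{0}^{2π} ∫_{0}^{5} ∫_{0}^{2} (18r z) · r dz dr dθ.

Inner (z): 36r^2.
Middle (r from 0 to 5): 1500.
Outer (θ): 3000π.

Therefore the triple integral equals 3000π.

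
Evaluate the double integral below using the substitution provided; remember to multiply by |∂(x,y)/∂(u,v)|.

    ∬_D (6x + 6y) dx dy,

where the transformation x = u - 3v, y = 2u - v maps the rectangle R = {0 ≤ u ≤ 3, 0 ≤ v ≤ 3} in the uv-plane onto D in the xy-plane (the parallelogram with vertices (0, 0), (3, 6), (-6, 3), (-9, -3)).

Compute the Jacobian determinant of (x, y) with respect to (u, v):

    ∂(x,y)/∂(u,v) = | 1  -3 | = (1)(-1) - (-3)(2) = 5.
                   | 2  -1 |

Its absolute value is |J| = 5 (the area scaling factor).

Substituting x = u - 3v, y = 2u - v into the integrand,

    6x + 6y → 18u - 24v,

so the integral becomes

    ∬_R (18u - 24v) · |J| du dv = ∫_0^3 ∫_0^3 (90u - 120v) dv du.

Inner (v): 270u - 540.
Outer (u): -405.

Therefore ∬_D (6x + 6y) dx dy = -405.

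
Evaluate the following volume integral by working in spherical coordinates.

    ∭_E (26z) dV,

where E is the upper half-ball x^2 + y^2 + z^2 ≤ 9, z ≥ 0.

In spherical coordinates, x = ρ sin(φ) cos(θ), y = ρ sin(φ) sin(θ), z = ρ cos(φ), and dV = ρ^2 sin(φ) dρ dφ dθ.

The integrand becomes 26ρ cos(φ), so

    ∭_E (26z) dV = ∫_{0}^{2π} ∫_{0}^{π/2} ∫_{0}^{3} (26ρ cos(φ)) · ρ^2 sin(φ) dρ dφ dθ.

Inner (ρ): 1053sin(2φ)/4.
Middle (φ): 1053/4.
Outer (θ): 1053π/2.

Therefore the triple integral equals 1053π/2.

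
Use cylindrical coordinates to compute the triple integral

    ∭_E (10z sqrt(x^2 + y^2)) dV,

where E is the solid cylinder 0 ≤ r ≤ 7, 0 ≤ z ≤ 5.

In cylindrical coordinates, x = r cos(θ), y = r sin(θ), z = z, and dV = r dr dθ dz.

The integrand becomes 10r z, so

    ∭_E (10z sqrt(x^2 + y^2)) dV = ∫_{0}^{2π} ∫_{0}^{7} ∫_{0}^{5} (10r z) · r dz dr dθ.

Inner (z): 125r^2.
Middle (r from 0 to 7): 42875/3.
Outer (θ): 85750π/3.

Therefore the triple integral equals 85750π/3.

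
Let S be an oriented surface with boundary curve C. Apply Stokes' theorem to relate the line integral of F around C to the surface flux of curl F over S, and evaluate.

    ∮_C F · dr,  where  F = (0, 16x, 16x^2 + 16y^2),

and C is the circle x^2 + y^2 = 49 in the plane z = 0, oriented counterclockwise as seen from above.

Let S be the flat disk x^2 + y^2 ≤ 49 in the plane z = 0, with upward unit normal n̂ = ẑ. By Stokes' theorem,

    ∮_C F · dr = ∬_S (∇ × F) · n̂ dS = ∬_D (curl F)_z dA,

where D is the disk x^2 + y^2 ≤ 49.

Compute the curl of F = (0, 16x, 16x^2 + 16y^2):
    (∇ × F)_x = ∂F_z/∂y - ∂F_y/∂z = 32y,
    (∇ × F)_y = ∂F_x/∂z - ∂F_z/∂x = -32x,
    (∇ × F)_z = ∂F_y/∂x - ∂F_x/∂y = 16.

On z = 0, (curl F)_z = 16.

Convert to polar (x = r cos θ, y = r sin θ, dA = r dr dθ); the integrand becomes 16, so

    ∬_D (curl F)_z dA = ∫_0^{2π} ∫_0^{7} (16) · r dr dθ.

Inner (r from 0 to 7): 392.
Outer (θ from 0 to 2π): 784π.

Therefore ∮_C F · dr = 784π.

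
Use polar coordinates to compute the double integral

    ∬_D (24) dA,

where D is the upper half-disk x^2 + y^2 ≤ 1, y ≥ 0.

The region D is 0 ≤ r ≤ 1, 0 ≤ θ ≤ π in polar coordinates, where x = r cos(θ), y = r sin(θ), and dA = r dr dθ.

Under the substitution, the integrand becomes 24, so

    ∬_D (24) dA = ∫_{0}^{π} ∫_{0}^{1} (24) · r dr dθ.

Inner integral (in r): ∫_{0}^{1} (24) · r dr = 12.

Outer integral (in θ): ∫_{0}^{π} (12) dθ = 12π.

Therefore ∬_D (24) dA = 12π.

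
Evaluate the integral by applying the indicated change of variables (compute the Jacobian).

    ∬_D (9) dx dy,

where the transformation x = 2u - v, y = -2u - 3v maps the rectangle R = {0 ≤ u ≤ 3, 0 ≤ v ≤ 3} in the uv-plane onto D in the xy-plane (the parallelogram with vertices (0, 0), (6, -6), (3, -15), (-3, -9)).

Compute the Jacobian determinant of (x, y) with respect to (u, v):

    ∂(x,y)/∂(u,v) = | 2  -1 | = (2)(-3) - (-1)(-2) = -8.
                   | -2  -3 |

Its absolute value is |J| = 8 (the area scaling factor).

Substituting x = 2u - v, y = -2u - 3v into the integrand,

    9 → 9,

so the integral becomes

    ∬_R (9) · |J| du dv = ∫_0^3 ∫_0^3 (72) dv du.

Inner (v): 216.
Outer (u): 648.

Therefore ∬_D (9) dx dy = 648.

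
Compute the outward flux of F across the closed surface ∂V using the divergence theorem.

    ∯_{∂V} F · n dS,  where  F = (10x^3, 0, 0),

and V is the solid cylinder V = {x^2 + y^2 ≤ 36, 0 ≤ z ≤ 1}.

By the divergence theorem,

    ∯_{∂V} F · n dS = ∭_V (∇ · F) dV.

Compute the divergence:
    ∇ · F = ∂F_x/∂x + ∂F_y/∂y + ∂F_z/∂z = 30x^2 + 0 + 0 = 30x^2.

In cylindrical coordinates, x = r cos(θ), y = r sin(θ), z = z, dV = r dr dθ dz, with 0 ≤ r ≤ 6, 0 ≤ θ ≤ 2π, 0 ≤ z ≤ 1.

The integrand, after substitution and multiplying by the volume element, becomes (30r^2cos(θ)^2) · r, so

    ∭_V (∇·F) dV = ∫_0^{2π} ∫_0^{6} ∫_0^{1} (30r^2cos(θ)^2) · r dz dr dθ.

Inner (z from 0 to 1): 30r^3cos(θ)^2.
Middle (r from 0 to 6): 9720cos(θ)^2.
Outer (θ from 0 to 2π): 9720π.

Therefore ∯_{∂V} F · n dS = 9720π.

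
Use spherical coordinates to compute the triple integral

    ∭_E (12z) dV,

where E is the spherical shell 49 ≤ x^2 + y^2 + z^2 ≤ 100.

In spherical coordinates, x = ρ sin(φ) cos(θ), y = ρ sin(φ) sin(θ), z = ρ cos(φ), and dV = ρ^2 sin(φ) dρ dφ dθ.

The integrand becomes 12ρ cos(φ), so

    ∭_E (12z) dV = ∫_{0}^{2π} ∫_{0}^{π} ∫_{7}^{10} (12ρ cos(φ)) · ρ^2 sin(φ) dρ dφ dθ.

Inner (ρ): 22797sin(2φ)/2.
Middle (φ): 0.
Outer (θ): 0.

Therefore the triple integral equals 0.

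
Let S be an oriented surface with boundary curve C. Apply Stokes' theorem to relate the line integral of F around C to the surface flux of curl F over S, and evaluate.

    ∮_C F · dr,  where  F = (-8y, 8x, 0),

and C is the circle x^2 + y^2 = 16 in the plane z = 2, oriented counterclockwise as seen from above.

Let S be the flat disk x^2 + y^2 ≤ 16 in the plane z = 2, with upward unit normal n̂ = ẑ. By Stokes' theorem,

    ∮_C F · dr = ∬_S (∇ × F) · n̂ dS = ∬_D (curl F)_z dA,

where D is the disk x^2 + y^2 ≤ 16.

Compute the curl of F = (-8y, 8x, 0):
    (∇ × F)_x = ∂F_z/∂y - ∂F_y/∂z = 0,
    (∇ × F)_y = ∂F_x/∂z - ∂F_z/∂x = 0,
    (∇ × F)_z = ∂F_y/∂x - ∂F_x/∂y = 16.

On z = 2, (curl F)_z = 16.

Convert to polar (x = r cos θ, y = r sin θ, dA = r dr dθ); the integrand becomes 16, so

    ∬_D (curl F)_z dA = ∫_0^{2π} ∫_0^{4} (16) · r dr dθ.

Inner (r from 0 to 4): 128.
Outer (θ from 0 to 2π): 256π.

Therefore ∮_C F · dr = 256π.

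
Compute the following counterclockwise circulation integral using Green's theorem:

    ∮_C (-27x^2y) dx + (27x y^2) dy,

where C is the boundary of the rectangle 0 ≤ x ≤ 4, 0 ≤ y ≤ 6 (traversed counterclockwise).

Green's theorem converts the closed line integral into a double integral over the enclosed region D:

    ∮_C P dx + Q dy = ∬_D (∂Q/∂x - ∂P/∂y) dA.

Here P = -27x^2y, Q = 27x y^2, so

    ∂Q/∂x = 27y^2,    ∂P/∂y = -27x^2,
    ∂Q/∂x - ∂P/∂y = 27x^2 + 27y^2.

D is the region 0 ≤ x ≤ 4, 0 ≤ y ≤ 6. Evaluating the double integral:

    ∬_D (27x^2 + 27y^2) dA = ∫_0^{4} ∫_0^{6} (27x^2 + 27y^2) dy dx.

Inner (y from 0 to 6): 162x^2 + 1944.
Outer (x from 0 to 4): 11232.

Therefore ∮_C P dx + Q dy = 11232.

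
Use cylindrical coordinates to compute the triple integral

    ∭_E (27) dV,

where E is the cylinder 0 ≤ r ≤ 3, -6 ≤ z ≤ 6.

In cylindrical coordinates, x = r cos(θ), y = r sin(θ), z = z, and dV = r dr dθ dz.

The integrand becomes 27, so

    ∭_E (27) dV = ∫_{0}^{2π} ∫_{0}^{3} ∫_{-6}^{6} (27) · r dz dr dθ.

Inner (z): 324r.
Middle (r from 0 to 3): 1458.
Outer (θ): 2916π.

Therefore the triple integral equals 2916π.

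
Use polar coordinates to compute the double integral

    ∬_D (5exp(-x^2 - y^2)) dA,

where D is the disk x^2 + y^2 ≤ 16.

The region D is 0 ≤ r ≤ 4, 0 ≤ θ ≤ 2π in polar coordinates, where x = r cos(θ), y = r sin(θ), and dA = r dr dθ.

Under the substitution, the integrand becomes 5exp(-r^2), so

    ∬_D (5exp(-x^2 - y^2)) dA = ∫_{0}^{2π} ∫_{0}^{4} (5exp(-r^2)) · r dr dθ.

Inner integral (in r): ∫_{0}^{4} (5exp(-r^2)) · r dr = 5/2 - 5exp(-16)/2.

Outer integral (in θ): ∫_{0}^{2π} (5/2 - 5exp(-16)/2) dθ = -5π exp(-16) + 5π.

Therefore ∬_D (5exp(-x^2 - y^2)) dA = -5π exp(-16) + 5π.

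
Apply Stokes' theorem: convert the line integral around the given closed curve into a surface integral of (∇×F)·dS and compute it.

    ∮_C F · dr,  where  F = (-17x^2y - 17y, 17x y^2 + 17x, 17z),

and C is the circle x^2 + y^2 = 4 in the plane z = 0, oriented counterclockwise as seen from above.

Let S be the flat disk x^2 + y^2 ≤ 4 in the plane z = 0, with upward unit normal n̂ = ẑ. By Stokes' theorem,

    ∮_C F · dr = ∬_S (∇ × F) · n̂ dS = ∬_D (curl F)_z dA,

where D is the disk x^2 + y^2 ≤ 4.

Compute the curl of F = (-17x^2y - 17y, 17x y^2 + 17x, 17z):
    (∇ × F)_x = ∂F_z/∂y - ∂F_y/∂z = 0,
    (∇ × F)_y = ∂F_x/∂z - ∂F_z/∂x = 0,
    (∇ × F)_z = ∂F_y/∂x - ∂F_x/∂y = 17x^2 + 17y^2 + 34.

On z = 0, (curl F)_z = 17x^2 + 17y^2 + 34.

Convert to polar (x = r cos θ, y = r sin θ, dA = r dr dθ); the integrand becomes 17r^2 + 34, so

    ∬_D (curl F)_z dA = ∫_0^{2π} ∫_0^{2} (17r^2 + 34) · r dr dθ.

Inner (r from 0 to 2): 136.
Outer (θ from 0 to 2π): 272π.

Therefore ∮_C F · dr = 272π.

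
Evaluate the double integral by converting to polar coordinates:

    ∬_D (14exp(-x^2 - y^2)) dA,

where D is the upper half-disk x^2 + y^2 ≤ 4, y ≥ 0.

The region D is 0 ≤ r ≤ 2, 0 ≤ θ ≤ π in polar coordinates, where x = r cos(θ), y = r sin(θ), and dA = r dr dθ.

Under the substitution, the integrand becomes 14exp(-r^2), so

    ∬_D (14exp(-x^2 - y^2)) dA = ∫_{0}^{π} ∫_{0}^{2} (14exp(-r^2)) · r dr dθ.

Inner integral (in r): ∫_{0}^{2} (14exp(-r^2)) · r dr = 7 - 7exp(-4).

Outer integral (in θ): ∫_{0}^{π} (7 - 7exp(-4)) dθ = -7π exp(-4) + 7π.

Therefore ∬_D (14exp(-x^2 - y^2)) dA = -7π exp(-4) + 7π.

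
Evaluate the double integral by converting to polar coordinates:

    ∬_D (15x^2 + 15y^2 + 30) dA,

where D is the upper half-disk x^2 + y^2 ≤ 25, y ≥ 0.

The region D is 0 ≤ r ≤ 5, 0 ≤ θ ≤ π in polar coordinates, where x = r cos(θ), y = r sin(θ), and dA = r dr dθ.

Under the substitution, the integrand becomes 15r^2 + 30, so

    ∬_D (15x^2 + 15y^2 + 30) dA = ∫_{0}^{π} ∫_{0}^{5} (15r^2 + 30) · r dr dθ.

Inner integral (in r): ∫_{0}^{5} (15r^2 + 30) · r dr = 10875/4.

Outer integral (in θ): ∫_{0}^{π} (10875/4) dθ = 10875π/4.

Therefore ∬_D (15x^2 + 15y^2 + 30) dA = 10875π/4.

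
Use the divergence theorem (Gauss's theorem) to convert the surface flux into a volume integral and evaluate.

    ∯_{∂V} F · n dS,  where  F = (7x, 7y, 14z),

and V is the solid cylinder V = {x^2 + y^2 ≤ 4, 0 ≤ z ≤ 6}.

By the divergence theorem,

    ∯_{∂V} F · n dS = ∭_V (∇ · F) dV.

Compute the divergence:
    ∇ · F = ∂F_x/∂x + ∂F_y/∂y + ∂F_z/∂z = 7 + 7 + 14 = 28.

In cylindrical coordinates, x = r cos(θ), y = r sin(θ), z = z, dV = r dr dθ dz, with 0 ≤ r ≤ 2, 0 ≤ θ ≤ 2π, 0 ≤ z ≤ 6.

The integrand, after substitution and multiplying by the volume element, becomes (28) · r, so

    ∭_V (∇·F) dV = ∫_0^{2π} ∫_0^{2} ∫_0^{6} (28) · r dz dr dθ.

Inner (z from 0 to 6): 168r.
Middle (r from 0 to 2): 336.
Outer (θ from 0 to 2π): 672π.

Therefore ∯_{∂V} F · n dS = 672π.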